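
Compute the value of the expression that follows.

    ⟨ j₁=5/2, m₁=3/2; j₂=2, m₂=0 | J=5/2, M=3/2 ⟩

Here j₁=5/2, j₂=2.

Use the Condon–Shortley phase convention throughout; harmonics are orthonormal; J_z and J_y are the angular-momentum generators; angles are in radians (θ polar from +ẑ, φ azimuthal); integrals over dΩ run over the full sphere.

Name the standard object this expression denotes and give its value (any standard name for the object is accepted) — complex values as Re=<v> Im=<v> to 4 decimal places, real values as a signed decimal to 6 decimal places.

This is a Clebsch–Gordan (vector-coupling) coefficient.
triangle: 2!*3!*2!/8! = 24/40320
(j±m)!: 4!*1!*2!*2!*4!*1! = 2304
prefactor² = (2J+1)*Δ*N² = 288/35
  k=0: +1/(0!*2!*1!*2!*2!*0!) = 1/8
  k=1: −1/(1!*1!*0!*1!*3!*1!) = -1/6
Σ = -1/24  ⇒  CG² = 288/35*(-1/24)² = 1/70
CG = −√(1/70) = -0.119523

Clebsch–Gordan coefficient, −√(1/70) ≈ -0.119523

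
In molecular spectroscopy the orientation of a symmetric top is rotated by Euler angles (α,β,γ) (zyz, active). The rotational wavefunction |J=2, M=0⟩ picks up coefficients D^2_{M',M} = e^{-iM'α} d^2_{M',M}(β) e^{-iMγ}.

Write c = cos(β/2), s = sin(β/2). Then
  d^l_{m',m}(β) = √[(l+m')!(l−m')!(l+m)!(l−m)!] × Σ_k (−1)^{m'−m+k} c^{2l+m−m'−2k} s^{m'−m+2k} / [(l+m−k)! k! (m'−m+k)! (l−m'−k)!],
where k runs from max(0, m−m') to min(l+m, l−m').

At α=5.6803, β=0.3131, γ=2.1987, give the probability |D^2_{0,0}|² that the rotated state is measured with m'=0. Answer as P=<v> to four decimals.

First d^2_{0,0}(β=0.3131), then the phase factors e^{-i(0)α} and e^{-i(0)γ}:
c=cos(0.313100/2)=0.987771, s=sin(0.313100/2)=0.155911; N=√[2·2·2·2]=4.000000
k: max(0,(0)−(0))=0 … min(2+(0),2−(0))=2
  k=0: (−1)^0·4.0000/(4)·0.9878^4·0.1559^0 = +0.951974
  k=1: (−1)^1·4.0000/(1)·0.9878^2·0.1559^2 = -0.094870
  k=2: (−1)^2·4.0000/(4)·0.9878^0·0.1559^4 = +0.000591
d^2_{0,0}(0.3131) = +0.951974 -0.094870 +0.000591 = +0.857695
|D^2_{0,0}|² = |d^2_{0,0}(β)|² = (+0.857695)² = 0.735641 (the z-rotation phases have unit modulus)

P=0.7356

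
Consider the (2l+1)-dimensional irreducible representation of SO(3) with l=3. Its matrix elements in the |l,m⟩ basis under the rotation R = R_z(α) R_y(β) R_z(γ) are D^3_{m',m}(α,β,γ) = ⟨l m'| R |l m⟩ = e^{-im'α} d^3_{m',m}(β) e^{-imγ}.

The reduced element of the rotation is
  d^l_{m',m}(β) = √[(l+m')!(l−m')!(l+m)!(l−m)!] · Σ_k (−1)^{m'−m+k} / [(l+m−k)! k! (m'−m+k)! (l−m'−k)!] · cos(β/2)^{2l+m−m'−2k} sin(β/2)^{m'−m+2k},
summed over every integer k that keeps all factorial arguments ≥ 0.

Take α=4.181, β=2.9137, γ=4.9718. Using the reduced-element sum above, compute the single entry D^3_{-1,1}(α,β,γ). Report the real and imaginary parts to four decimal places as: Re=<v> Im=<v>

Re=0.6062 Im=-0.6128

D^3_{-1,1}(4.1810,2.9137,4.9718) = e^{-i·-1·4.1810}·d^3_{-1,1}(2.9137)·e^{-i·1·4.9718}. Compute d first:
c=cos(2.913700/2)=0.113700, s=sin(2.913700/2)=0.993515; N=√[2·24·24·2]=48.000000
k: max(0,(1)−(-1))=2 … min(3+(1),3−(-1))=4
  k=2: (−1)^0·48.0000/(8)·0.1137^4·0.9935^2 = +0.000990
  k=3: (−1)^1·48.0000/(6)·0.1137^2·0.9935^4 = -0.100765
  k=4: (−1)^2·48.0000/(48)·0.1137^0·0.9935^6 = +0.961716
d^3_{-1,1}(2.9137) = +0.000990 -0.100765 +0.961716 = +0.861941
Phases: e^{-i·(-1)·4.1810}=-0.506731-0.862104i, e^{-i·(1)·4.9718}=+0.256511+0.966541i ⇒ D=+0.606183-0.612768i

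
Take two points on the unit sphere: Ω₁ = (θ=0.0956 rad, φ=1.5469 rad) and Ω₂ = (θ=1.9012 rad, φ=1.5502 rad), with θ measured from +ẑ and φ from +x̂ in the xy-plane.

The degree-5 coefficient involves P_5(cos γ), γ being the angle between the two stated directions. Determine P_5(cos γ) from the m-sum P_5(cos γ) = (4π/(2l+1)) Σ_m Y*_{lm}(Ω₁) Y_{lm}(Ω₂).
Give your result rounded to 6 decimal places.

-0.331404

Term-by-term m-sum for l=5 (normalisation 4π/11 = 1.142397):
  m=-5: Y*=0.00000 + 0.00000j  Y=0.03613 - 0.34961j  product 0.00000 - 0.00000j
  m=-4: Y*=0.00012 - 0.00001j  Y=-0.37991 - 0.03137j  product -0.00005 + 0.00000j
  m=-3: Y*=-0.00017 - 0.00238j  Y=0.00095 - 0.01541j  product -0.00004 + 0.00000j
  m=-2: Y*=-0.03029 + 0.00145j  Y=-0.33633 - 0.01386j  product 0.01021 - 0.00007j
  m=-1: Y*=0.00566 + 0.23676j  Y=-0.00150 + 0.07296j  product -0.01728 + 0.00006j
  m=+0: Y*=0.87254 + 0.00000j  Y=-0.31606 + 0.00000j  product -0.27578 + 0.00000j
  m=+1: Y*=-0.00566 + 0.23676j  Y=0.00150 + 0.07296j  product -0.01728 - 0.00006j
  m=+2: Y*=-0.03029 - 0.00145j  Y=-0.33633 + 0.01386j  product 0.01021 + 0.00007j
  m=+3: Y*=0.00017 - 0.00238j  Y=-0.00095 - 0.01541j  product -0.00004 - 0.00000j
  m=+4: Y*=0.00012 + 0.00001j  Y=-0.37991 + 0.03137j  product -0.00005 - 0.00000j
  m=+5: Y*=-0.00000 + 0.00000j  Y=-0.03613 - 0.34961j  product 0.00000 + 0.00000j
Accumulated sum -0.29010 - 0.00000j; after 4π/(2l+1) scaling, -0.33140 - 0.00000j ⇒ P_5 = -0.331404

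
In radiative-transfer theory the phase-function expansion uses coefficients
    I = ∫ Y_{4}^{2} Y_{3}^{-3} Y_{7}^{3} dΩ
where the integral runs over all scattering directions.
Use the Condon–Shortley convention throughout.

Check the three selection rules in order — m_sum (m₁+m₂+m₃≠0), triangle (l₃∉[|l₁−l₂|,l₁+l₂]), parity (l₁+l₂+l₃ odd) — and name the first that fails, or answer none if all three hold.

Σmᵢ = 2  ✗
l₃∈[|l₁−l₂|,l₁+l₂]=[1,7], have l₃=7
Σlᵢ = 14 ⇒ even

m_sum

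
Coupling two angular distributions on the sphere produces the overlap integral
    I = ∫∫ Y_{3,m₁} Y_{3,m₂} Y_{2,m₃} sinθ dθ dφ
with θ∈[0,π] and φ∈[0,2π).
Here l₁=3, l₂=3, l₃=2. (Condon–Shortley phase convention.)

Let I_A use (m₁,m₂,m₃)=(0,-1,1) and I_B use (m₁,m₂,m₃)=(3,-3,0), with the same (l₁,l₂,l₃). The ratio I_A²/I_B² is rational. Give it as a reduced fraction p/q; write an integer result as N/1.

2/25

l's match ⇒ only the (l;m) 3-j factors differ between A and B.
A: triangle coeff Δ(3,3,2) = 1/3780; Σ_t [1,2]: t=1:−1/12 t=2:+1/8 = 1/24; (3j)²=1/210 [(3 3 2; 0 -1 1)], sign=-1
B: triangle coeff Δ(3,3,2) = 1/3780; Σ_t [0,0]: t=0:+1/96 = 1/96; (3j)²=5/84 [(3 3 2; 3 -3 0)], sign=+1
I_A²/I_B² = (1/210)/(5/84) = 2/25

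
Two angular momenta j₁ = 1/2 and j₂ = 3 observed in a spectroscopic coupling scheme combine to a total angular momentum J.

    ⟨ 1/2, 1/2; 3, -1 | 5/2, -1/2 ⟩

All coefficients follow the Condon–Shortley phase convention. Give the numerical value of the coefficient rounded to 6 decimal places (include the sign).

triangle: 1!·0!·5!/7! = 120/5040
(j±m)!: 1!·0!·2!·4!·2!·3! = 576
prefactor² = (2J+1)·Δ·N² = 576/7
  k=0: +1/(0!·1!·0!·2!·0!·3!) = 1/12
Σ = 1/12  ⇒  CG² = 576/7·(1/12)² = 4/7
CG = +√(4/7) = +0.755929

+0.755929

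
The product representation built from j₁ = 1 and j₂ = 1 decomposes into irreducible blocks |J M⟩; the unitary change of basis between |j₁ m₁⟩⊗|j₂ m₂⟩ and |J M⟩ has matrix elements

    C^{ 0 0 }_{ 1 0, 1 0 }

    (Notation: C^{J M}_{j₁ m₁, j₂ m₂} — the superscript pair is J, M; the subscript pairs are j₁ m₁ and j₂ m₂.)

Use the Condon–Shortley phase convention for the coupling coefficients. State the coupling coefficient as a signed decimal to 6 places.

−√(1/3) = -0.577350

j₁+j₂−J=2  J+j₁−j₂=0  J−j₁+j₂=0  j₁+j₂+J+1=3
(j₁±m₁, j₂±m₂, J±M) = (1,1,1,1,0,0)
P² = 1/3
sum k=1..1:
  [1] −1/1 = -1
S = -1
C² = P²·S² = 1/3 ; C = -0.577350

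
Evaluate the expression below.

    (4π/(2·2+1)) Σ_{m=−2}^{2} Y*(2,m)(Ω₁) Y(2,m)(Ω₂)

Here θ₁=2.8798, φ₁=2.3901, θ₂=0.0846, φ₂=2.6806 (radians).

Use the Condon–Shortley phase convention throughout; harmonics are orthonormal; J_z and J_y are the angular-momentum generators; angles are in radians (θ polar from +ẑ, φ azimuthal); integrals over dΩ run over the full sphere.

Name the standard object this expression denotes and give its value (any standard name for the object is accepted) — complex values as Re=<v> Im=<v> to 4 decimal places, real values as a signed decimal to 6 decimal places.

This sum is the spherical-harmonic addition theorem: it equals the Legendre polynomial P_l(cos γ) of the angle γ between the two directions.
Summing Y*_{l m}(θ₁,φ₁)·Y_{l m}(θ₂,φ₂) over m ∈ [−2, 2]; prefactor 4π/(2·2+1) = 2.513274:
  [-2]  conj(Y_{2,-2})(Ω₁) = 0.00175 - 0.02581j ; Y_{2,-2}(Ω₂) = 0.00167 + 0.00220j ; Δ = 0.00006 - 0.00004j
  [-1]  conj(Y_{2,-1})(Ω₁) = 0.14112 - 0.13186j ; Y_{2,-1}(Ω₂) = -0.05826 - 0.02893j ; Δ = -0.01204 + 0.00360j
  [+0]  conj(Y_{2,0})(Ω₁) = 0.56740 + 0.00000j ; Y_{2,0}(Ω₂) = 0.62403 + 0.00000j ; Δ = 0.35408 + 0.00000j
  [+1]  conj(Y_{2,1})(Ω₁) = -0.14112 - 0.13186j ; Y_{2,1}(Ω₂) = 0.05826 - 0.02893j ; Δ = -0.01204 - 0.00360j
  [+2]  conj(Y_{2,2})(Ω₁) = 0.00175 + 0.02581j ; Y_{2,2}(Ω₂) = 0.00167 - 0.00220j ; Δ = 0.00006 + 0.00004j
Accumulated sum 0.33012 + 0.00000j; after 4π/(2l+1) scaling, 0.82969 + 0.00000j ⇒ P_2 = 0.829689

Legendre polynomial (addition theorem), +0.829689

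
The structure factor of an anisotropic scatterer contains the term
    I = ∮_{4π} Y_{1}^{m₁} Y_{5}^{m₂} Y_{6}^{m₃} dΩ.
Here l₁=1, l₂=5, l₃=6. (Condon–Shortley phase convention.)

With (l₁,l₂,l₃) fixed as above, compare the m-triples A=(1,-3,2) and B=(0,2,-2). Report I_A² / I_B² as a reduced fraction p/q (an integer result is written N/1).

Shared (l₁,l₂,l₃)=(1,5,6): N and (l;000)² cancel in I_A²/I_B².
A: Δ = 0!·2!·10!/13! = 1/858; Racah Σ t=0..0: t=0:+1/161280 = 1/161280; ⇒ 3j(1 5 6; 1 -3 2)² = 1/143, sgn +1
B: Δ = 0!·2!·10!/13! = 1/858; Racah Σ t=0..0: t=0:+1/30240 = 1/30240; ⇒ 3j(1 5 6; 0 2 -2)² = 16/429, sgn +1
I_A²/I_B² = (1/143)/(16/429) = 3/16

3/16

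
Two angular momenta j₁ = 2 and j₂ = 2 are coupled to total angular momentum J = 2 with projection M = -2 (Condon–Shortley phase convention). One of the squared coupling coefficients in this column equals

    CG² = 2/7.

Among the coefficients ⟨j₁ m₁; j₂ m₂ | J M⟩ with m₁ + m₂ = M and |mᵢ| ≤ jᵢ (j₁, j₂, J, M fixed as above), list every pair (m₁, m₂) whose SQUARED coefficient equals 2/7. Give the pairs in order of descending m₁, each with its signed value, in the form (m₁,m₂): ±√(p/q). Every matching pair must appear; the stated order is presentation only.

Admissible pairs with m₁+m₂ = M = -2: (-2,0), (-1,-1), (0,-2)
  (m₁,m₂)=(0,-2): CG² = 2/7, CG = +√(2/7)   ← matches the target
  (m₁,m₂)=(-1,-1): CG² = 3/7, CG = −√(3/7)
  (m₁,m₂)=(-2,0): CG² = 2/7, CG = +√(2/7)   ← matches the target
Pairs with CG² = 2/7: (0,-2): +√(2/7); (-2,0): +√(2/7)

(0,-2): +√(2/7); (-2,0): +√(2/7)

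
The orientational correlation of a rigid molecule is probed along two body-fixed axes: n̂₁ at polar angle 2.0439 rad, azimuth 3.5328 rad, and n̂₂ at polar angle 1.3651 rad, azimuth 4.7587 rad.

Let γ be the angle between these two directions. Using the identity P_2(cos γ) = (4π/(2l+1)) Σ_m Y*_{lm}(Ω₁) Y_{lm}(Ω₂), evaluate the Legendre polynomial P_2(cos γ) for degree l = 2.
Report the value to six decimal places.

-0.439066

Term-by-term m-sum for l=2 (normalisation 4π/5 = 2.513274):
  m=-2: Y*=+0.217074+0.215782i  Y=-0.368573+0.034236i  product -0.087395-0.072100i
  m=-1: Y*=+0.289673+0.119481i  Y=+0.007151+0.154300i  product -0.016364+0.045551i
  m=+0: Y*=-0.118949-0.000000i  Y=-0.275919+0.000000i  product +0.032820+0.000000i
  m=+1: Y*=-0.289673+0.119481i  Y=-0.007151+0.154300i  product -0.016364-0.045551i
  m=+2: Y*=+0.217074-0.215782i  Y=-0.368573-0.034236i  product -0.087395+0.072100i
Σ over m = -0.174699+0.000000i; ×(4π/5) → -0.439066+0.000000i. Real part: -0.439066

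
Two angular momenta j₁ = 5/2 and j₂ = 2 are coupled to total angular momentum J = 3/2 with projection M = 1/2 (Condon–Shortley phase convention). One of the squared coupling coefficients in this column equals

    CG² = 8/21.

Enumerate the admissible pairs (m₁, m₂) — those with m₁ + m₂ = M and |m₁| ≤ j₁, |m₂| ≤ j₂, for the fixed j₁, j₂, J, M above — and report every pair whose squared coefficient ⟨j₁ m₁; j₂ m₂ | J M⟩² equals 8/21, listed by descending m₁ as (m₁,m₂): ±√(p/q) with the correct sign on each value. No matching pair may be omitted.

Admissible pairs with m₁+m₂ = M = 1/2: (-3/2,2), (-1/2,1), (1/2,0), (3/2,-1), (5/2,-2)
  (m₁,m₂)=(5/2,-2): CG² = 8/21, CG = +√(8/21)   ← matches the target
  (m₁,m₂)=(3/2,-1): CG² = 2/105, CG = −√(2/105)
  (m₁,m₂)=(1/2,0): CG² = 2/35, CG = −√(2/35)
  (m₁,m₂)=(-1/2,1): CG² = 5/21, CG = +√(5/21)
  (m₁,m₂)=(-3/2,2): CG² = 32/105, CG = −√(32/105)
Pairs with CG² = 8/21: (5/2,-2): +√(8/21)

(5/2,-2): +√(8/21)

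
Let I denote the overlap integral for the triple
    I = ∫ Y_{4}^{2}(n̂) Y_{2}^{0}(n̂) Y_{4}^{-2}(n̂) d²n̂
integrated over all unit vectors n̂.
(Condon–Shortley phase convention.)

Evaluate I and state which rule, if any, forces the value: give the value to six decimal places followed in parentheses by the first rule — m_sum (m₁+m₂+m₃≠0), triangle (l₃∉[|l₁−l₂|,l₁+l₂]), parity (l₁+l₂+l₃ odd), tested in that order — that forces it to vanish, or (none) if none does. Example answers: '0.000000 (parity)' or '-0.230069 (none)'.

0.065536 (none)

Rules hold: Σm=0, L=10 even, 2≤4≤6.
N = 9·5·9 = 405
Δ = 2!·6!·2!/11! = 1/13860
Racah Σ t=0..2: t=0:+1/192 t=1:−1/36 t=2:+1/192 = -5/288
⇒ 3j(4 2 4; 0 0 0)² = 20/693, sgn -1
Racah Σ t=0..2: t=0:+1/192 t=1:−1/120 t=2:+1/2880 = -1/360
⇒ 3j(4 2 4; 2 0 -2)² = 16/3465, sgn -1
4πI² = N·(3j₀)²·(3jₘ)² = 320/5929
I = +1·√(0.053972/4π) = 0.06553591
No selection rule forces the value: the integral is nonzero (none).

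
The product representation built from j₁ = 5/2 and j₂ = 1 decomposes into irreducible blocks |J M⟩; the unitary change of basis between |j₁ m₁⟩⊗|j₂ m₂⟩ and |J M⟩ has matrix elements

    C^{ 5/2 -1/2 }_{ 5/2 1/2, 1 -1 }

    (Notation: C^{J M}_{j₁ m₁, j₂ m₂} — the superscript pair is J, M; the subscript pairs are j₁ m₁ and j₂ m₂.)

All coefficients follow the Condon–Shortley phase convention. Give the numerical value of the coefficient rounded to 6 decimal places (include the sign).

triangle: 1!*4!*1!/7! = 24/5040
(j±m)!: 3!*2!*0!*2!*2!*3! = 288
prefactor² = (2J+1)*Δ*N² = 288/35
  k=0: +1/(0!*1!*2!*0!*2!*1!) = 1/4
Σ = 1/4  ⇒  CG² = 288/35*(1/4)² = 18/35
CG = +√(18/35) = +0.717137

+0.717137  (= +√(18/35))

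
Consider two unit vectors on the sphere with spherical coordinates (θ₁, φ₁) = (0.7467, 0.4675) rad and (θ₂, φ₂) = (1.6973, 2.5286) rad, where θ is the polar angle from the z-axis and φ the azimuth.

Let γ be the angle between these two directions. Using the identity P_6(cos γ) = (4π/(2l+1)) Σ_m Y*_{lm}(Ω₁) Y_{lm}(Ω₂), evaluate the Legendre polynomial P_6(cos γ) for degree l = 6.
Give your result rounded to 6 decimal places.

Term-by-term m-sum for l=6 (normalisation 4π/13 = 0.966644):
  m=-6: (-0.044772+0.015666i) × (-0.395730-0.235260i) = +0.021403+0.004334i  (running Σ = +0.021403+0.004334i)
  m=-5: (-0.123179+0.127873i) × (-0.202236+0.015528i) = +0.022926-0.027773i  (running Σ = +0.044329-0.023440i)
  m=-4: (-0.110241+0.357386i) × (+0.219885-0.181339i) = +0.040568+0.098575i  (running Σ = +0.084897+0.075135i)
  m=-3: (+0.073404+0.432031i) × (+0.060055-0.218538i) = +0.098824+0.009904i  (running Σ = +0.183720+0.085039i)
  m=-2: (+0.078448+0.106294i) × (+0.078203+0.217739i) = -0.017009+0.025394i  (running Σ = +0.166711+0.110433i)
  m=-1: (-0.290530-0.146667i) × (+0.191084+0.134405i) = -0.035803-0.067074i  (running Σ = +0.130908+0.043358i)
  m=0: (-0.237451-0.000000i) × (-0.216612+0.000000i) = +0.051435+0.000000i  (running Σ = +0.182343+0.043358i)
  m=1: (+0.290530-0.146667i) × (-0.191084+0.134405i) = -0.035803+0.067074i  (running Σ = +0.146540+0.110433i)
  m=2: (+0.078448-0.106294i) × (+0.078203-0.217739i) = -0.017009-0.025394i  (running Σ = +0.129530+0.085039i)
  m=3: (-0.073404+0.432031i) × (-0.060055-0.218538i) = +0.098824-0.009904i  (running Σ = +0.228354+0.075135i)
  m=4: (-0.110241-0.357386i) × (+0.219885+0.181339i) = +0.040568-0.098575i  (running Σ = +0.268922-0.023440i)
  m=5: (+0.123179+0.127873i) × (+0.202236+0.015528i) = +0.022926+0.027773i  (running Σ = +0.291847+0.004334i)
  m=6: (-0.044772-0.015666i) × (-0.395730+0.235260i) = +0.021403-0.004334i  (running Σ = +0.313251-0.000000i)
Accumulated sum +0.313251-0.000000i; after 4π/(2l+1) scaling, +0.302802-0.000000i ⇒ P_6 = 0.302802

0.302802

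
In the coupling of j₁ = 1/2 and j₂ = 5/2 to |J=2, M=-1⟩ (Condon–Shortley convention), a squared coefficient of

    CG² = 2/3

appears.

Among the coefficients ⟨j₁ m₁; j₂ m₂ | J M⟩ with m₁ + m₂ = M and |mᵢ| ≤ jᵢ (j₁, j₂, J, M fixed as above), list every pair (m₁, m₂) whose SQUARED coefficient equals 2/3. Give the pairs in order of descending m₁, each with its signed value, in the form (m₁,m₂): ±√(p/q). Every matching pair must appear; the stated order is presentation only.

(1/2,-3/2): +√(2/3)

Admissible pairs with m₁+m₂ = M = -1: (-1/2,-1/2), (1/2,-3/2)
  (m₁,m₂)=(1/2,-3/2): CG² = 2/3, CG = +√(2/3)   ← matches the target
  (m₁,m₂)=(-1/2,-1/2): CG² = 1/3, CG = −√(1/3)
Pairs with CG² = 2/3: (1/2,-3/2): +√(2/3)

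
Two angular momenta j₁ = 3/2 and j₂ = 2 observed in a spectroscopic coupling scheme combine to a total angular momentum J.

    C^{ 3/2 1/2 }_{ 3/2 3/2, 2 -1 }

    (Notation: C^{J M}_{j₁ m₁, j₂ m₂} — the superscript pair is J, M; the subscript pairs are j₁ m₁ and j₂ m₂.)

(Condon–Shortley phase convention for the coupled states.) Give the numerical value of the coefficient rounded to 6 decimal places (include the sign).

+√(2/5) ≈ +0.632456

√[4·2!1!2!/6! · 3!0!1!3!2!1!] = √(8/5)
  +(−1)^0/∏(0,2,0,1,1,1)! = 1/2  (running 1/2)
⟨..|..⟩ = √(8/5)·(1/2) = +0.632456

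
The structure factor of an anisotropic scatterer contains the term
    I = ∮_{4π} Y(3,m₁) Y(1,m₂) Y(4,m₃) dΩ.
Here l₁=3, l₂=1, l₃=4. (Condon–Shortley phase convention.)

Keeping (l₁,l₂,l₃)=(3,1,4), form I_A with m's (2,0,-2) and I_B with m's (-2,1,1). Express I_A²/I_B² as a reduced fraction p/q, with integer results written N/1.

4/1

Shared (l₁,l₂,l₃)=(3,1,4): N and (l;000)² cancel in I_A²/I_B².
A: Δ = 0!·6!·2!/9! = 1/252; Racah Σ t=0..0: t=0:+1/120 = 1/120; ⇒ 3j(3 1 4; 2 0 -2)² = 1/21, sgn +1
B: Δ = 0!·6!·2!/9! = 1/252; Racah Σ t=0..0: t=0:+1/240 = 1/240; ⇒ 3j(3 1 4; -2 1 1)² = 1/84, sgn -1
I_A²/I_B² = (1/21)/(1/84) = 4/1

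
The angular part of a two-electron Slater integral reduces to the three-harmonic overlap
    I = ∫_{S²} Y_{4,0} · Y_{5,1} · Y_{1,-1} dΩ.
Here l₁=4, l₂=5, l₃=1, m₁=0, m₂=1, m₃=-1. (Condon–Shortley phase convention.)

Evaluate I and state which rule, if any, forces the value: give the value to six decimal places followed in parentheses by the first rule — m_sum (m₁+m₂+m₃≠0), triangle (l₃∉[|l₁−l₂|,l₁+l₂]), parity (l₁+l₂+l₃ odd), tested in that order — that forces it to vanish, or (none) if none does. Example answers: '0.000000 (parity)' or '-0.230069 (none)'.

-0.190188 (none)

Checks pass: Σm=0; 10 even; l₃=1∈[1,9].
(2·4+1)(2·5+1)(2·1+1) = 297
Δ: 8! 0! 2! / 11! → 1/495
sum: t=4:+1/576 = 1/576
3j²(4 5 1; 0 0 0) = Δ·Π!·Σ² = 5/99  (sign -1)
sum: t=4:+1/1152 = 1/1152
3j²(4 5 1; 0 1 -1) = Δ·Π!·Σ² = 1/33  (sign +1)
combine: 4πI² = 297·5/99·1/33 = 5/11
take √, sign -1: I = -0.19018827
No selection rule forces the value: the integral is nonzero (none).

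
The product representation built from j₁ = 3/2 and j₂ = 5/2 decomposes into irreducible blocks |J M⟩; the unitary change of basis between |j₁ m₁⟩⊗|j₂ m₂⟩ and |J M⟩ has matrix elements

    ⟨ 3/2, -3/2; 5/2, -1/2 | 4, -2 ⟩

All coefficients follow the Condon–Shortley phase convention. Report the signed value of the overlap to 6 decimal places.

+√(5/14) ≈ +0.597614

√[9·0!3!5!/9! · 0!3!2!3!2!6!] = √(12960/7)
  +(−1)^0/∏(0,0,3,2,0,3)! = 1/72  (running 1/72)
⟨..|..⟩ = √(12960/7)·(1/72) = +0.597614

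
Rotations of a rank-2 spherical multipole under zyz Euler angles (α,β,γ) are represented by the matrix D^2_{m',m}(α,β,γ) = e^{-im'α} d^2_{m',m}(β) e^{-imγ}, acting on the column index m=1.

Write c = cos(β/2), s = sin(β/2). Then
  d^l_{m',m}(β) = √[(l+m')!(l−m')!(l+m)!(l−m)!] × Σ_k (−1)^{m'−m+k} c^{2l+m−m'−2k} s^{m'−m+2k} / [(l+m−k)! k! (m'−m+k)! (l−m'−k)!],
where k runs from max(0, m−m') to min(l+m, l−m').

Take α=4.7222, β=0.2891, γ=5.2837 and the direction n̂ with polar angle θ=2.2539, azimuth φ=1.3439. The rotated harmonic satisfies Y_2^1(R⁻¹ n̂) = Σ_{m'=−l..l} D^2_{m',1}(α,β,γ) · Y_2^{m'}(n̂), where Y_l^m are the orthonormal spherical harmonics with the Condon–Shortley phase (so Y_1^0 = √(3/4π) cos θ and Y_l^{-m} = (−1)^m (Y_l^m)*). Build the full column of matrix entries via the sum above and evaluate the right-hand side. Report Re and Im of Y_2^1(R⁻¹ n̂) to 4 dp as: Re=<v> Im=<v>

Re=-0.2828 Im=-0.2269

Need the full column D^2_{m',1} for m'=−2..2 at α=4.7222, β=0.2891, γ=5.2837.
cos(β/2)=0.989571, sin(β/2)=0.144047
d^2_{-2,1}: single k=3 term ⇒ +0.005915;  D = -0.003100-0.005038i
d^2_{-1,1}: k∈[2..3] ⇒ +0.060957 -0.000431 = +0.060527;  D = +0.051233-0.032228i
d^2_{0,1}: k∈[1..2] ⇒ +0.341917 -0.007245 = +0.334672;  D = +0.180969+0.281524i
d^2_{1,1}: k∈[0..1] ⇒ +0.958931 -0.060957 = +0.897974;  D = -0.750569+0.492954i
d^2_{2,1}: single k=0 term ⇒ -0.279174;  D = +0.155538+0.231832i
Y_2^{m'}(θ=2.2539,φ=1.3439) and Σ D·Y over m':
  (-0.0031-0.0050i)·(-0.2089-0.1019i)  (+0.0512-0.0322i)·(-0.0851+0.3685i)  (+0.1810+0.2815i)·(+0.0616+0.0000i)  (-0.7506+0.4930i)·(+0.0851+0.3685i)  (+0.1555+0.2318i)·(-0.2089+0.1019i)
Y_2^1(R⁻¹ n̂) = -0.282831-0.226910i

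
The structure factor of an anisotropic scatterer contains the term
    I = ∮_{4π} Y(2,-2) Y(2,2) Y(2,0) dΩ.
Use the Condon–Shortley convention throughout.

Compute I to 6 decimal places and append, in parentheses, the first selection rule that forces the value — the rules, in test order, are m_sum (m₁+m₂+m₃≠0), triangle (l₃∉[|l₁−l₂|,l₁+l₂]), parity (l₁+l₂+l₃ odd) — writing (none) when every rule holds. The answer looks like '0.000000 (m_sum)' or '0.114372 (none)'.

-0.180224 (none)

Rules hold: Σm=0, L=6 even, 0≤2≤4.
N = 5·5·5 = 125
Δ = 2!·2!·2!/7! = 1/630
Racah Σ t=0..2: t=0:+1/8 t=1:−1/1 t=2:+1/8 = -3/4
⇒ 3j(2 2 2; 0 0 0)² = 2/35, sgn -1
Racah Σ t=2..2: t=2:+1/8 = 1/8
⇒ 3j(2 2 2; -2 2 0)² = 2/35, sgn +1
4πI² = N·(3j₀)²·(3jₘ)² = 20/49
I = -1·√(0.408163/4π) = -0.18022375
No selection rule forces the value: the integral is nonzero (none).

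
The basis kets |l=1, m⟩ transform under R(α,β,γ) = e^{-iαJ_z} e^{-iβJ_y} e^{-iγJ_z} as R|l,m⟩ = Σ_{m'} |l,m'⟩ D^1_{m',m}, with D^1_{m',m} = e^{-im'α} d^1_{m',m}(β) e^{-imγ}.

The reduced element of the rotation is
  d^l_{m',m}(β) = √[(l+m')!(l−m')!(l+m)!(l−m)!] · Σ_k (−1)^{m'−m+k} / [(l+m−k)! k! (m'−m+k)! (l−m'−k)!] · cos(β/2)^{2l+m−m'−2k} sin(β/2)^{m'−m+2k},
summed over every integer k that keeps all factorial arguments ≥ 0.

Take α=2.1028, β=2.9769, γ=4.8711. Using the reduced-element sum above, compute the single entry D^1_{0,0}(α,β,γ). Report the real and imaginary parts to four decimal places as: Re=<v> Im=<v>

Re=-0.9865 Im=0.0000

Split into d^1_{0,0}(β=2.9769) × two z-phases.
Half-angle: c=0.082253, s=0.996611. N=√(1·1·1·1)=1.000000
k∈{0,1} keeps every argument non-negative
  k=0: (−1)^0·1.0000/(1)·0.0823^2·0.9966^0 = +0.006766
  k=1: (−1)^1·1.0000/(1)·0.0823^0·0.9966^2 = -0.993234
d^1_{0,0}(2.9769) = +0.006766 -0.993234 = -0.986469
D = (+1.000000+0.000000i)·(-0.986469)·(+1.000000+0.000000i) = -0.986469+0.000000i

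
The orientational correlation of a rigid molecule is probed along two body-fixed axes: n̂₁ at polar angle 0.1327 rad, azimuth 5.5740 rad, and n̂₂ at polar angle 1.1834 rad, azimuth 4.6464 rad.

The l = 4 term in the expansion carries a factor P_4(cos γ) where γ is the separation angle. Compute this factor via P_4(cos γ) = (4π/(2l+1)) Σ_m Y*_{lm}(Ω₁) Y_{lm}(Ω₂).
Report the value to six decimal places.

Expand P_4 via completeness: Σ_{m} conj(Y_{4,m}) at Ω₁ times Y_{4,m} at Ω₂ —
  m=-4: Y*=-0.000129-0.000041i  Y=+0.313968+0.084854i  product -0.000037-0.000024i
  m=-3: Y*=-0.001519-0.002440i  Y=+0.073819-0.368000i  product -0.001010+0.000379i
  m=-2: Y*=+0.005226-0.034021i  Y=+0.000279+0.000037i  product +0.000003-0.000009i
  m=-1: Y*=+0.182570-0.156666i  Y=+0.021834-0.330398i  product -0.047776-0.063742i
  m=+0: Y*=+0.773343-0.000000i  Y=-0.060152+0.000000i  product -0.046518+0.000000i
  m=+1: Y*=-0.182570-0.156666i  Y=-0.021834-0.330398i  product -0.047776+0.063742i
  m=+2: Y*=+0.005226+0.034021i  Y=+0.000279-0.000037i  product +0.000003+0.000009i
  m=+3: Y*=+0.001519-0.002440i  Y=-0.073819-0.368000i  product -0.001010-0.000379i
  m=+4: Y*=-0.000129+0.000041i  Y=+0.313968-0.084854i  product -0.000037+0.000024i
Σ over m = -0.144159+0.000000i; ×(4π/9) → -0.201283+0.000000i. Real part: -0.201283

-0.201283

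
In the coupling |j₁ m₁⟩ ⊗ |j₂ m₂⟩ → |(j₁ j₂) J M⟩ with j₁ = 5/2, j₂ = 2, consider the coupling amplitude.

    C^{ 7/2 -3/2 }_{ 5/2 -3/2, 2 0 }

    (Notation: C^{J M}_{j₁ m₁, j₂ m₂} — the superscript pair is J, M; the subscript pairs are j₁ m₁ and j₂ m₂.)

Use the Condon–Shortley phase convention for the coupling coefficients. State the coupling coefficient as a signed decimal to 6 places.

√[8·1!4!3!/9! · 1!4!2!2!2!5!] = √(512/7)
  +(−1)^0/∏(0,1,4,2,0,1)! = 1/48  (running 1/48)
  +(−1)^1/∏(1,0,3,1,1,2)! = -1/12  (running -1/16)
⟨..|..⟩ = √(512/7)·(-1/16) = -0.534522

−√(2/7) = -0.534522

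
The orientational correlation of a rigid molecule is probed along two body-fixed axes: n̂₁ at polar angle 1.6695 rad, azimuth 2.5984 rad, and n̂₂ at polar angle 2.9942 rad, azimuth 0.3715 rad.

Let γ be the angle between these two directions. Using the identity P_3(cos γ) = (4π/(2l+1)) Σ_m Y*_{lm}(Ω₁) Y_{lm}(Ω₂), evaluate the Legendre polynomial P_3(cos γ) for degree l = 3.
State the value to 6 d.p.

-0.012481

Term-by-term m-sum for l=3 (normalisation 4π/7 = 1.795196):
  term(m=-3) = +0.000501+0.000210i   from Y*(Ω₁)=+0.024155+0.410451i, Y(Ω₂)=+0.000582-0.001186i
  term(m=-2) = -0.000556-0.002102i   from Y*(Ω₁)=-0.046444+0.088258i, Y(Ω₂)=-0.016057+0.014750i
  term(m=-1) = +0.034483-0.044790i   from Y*(Ω₁)=+0.261948-0.158159i, Y(Ω₂)=+0.172129-0.067060i
  term(m=+0) = -0.075808+0.000000i   from Y*(Ω₁)=+0.108537-0.000000i, Y(Ω₂)=-0.698454+0.000000i
  term(m=+1) = +0.034483+0.044790i   from Y*(Ω₁)=-0.261948-0.158159i, Y(Ω₂)=-0.172129-0.067060i
  term(m=+2) = -0.000556+0.002102i   from Y*(Ω₁)=-0.046444-0.088258i, Y(Ω₂)=-0.016057-0.014750i
  term(m=+3) = +0.000501-0.000210i   from Y*(Ω₁)=-0.024155+0.410451i, Y(Ω₂)=-0.000582-0.001186i
Total Σ_m = -0.006953+0.000000i. Multiply by 1.795196: -0.012481+0.000000i. P_3(cos γ) = -0.012481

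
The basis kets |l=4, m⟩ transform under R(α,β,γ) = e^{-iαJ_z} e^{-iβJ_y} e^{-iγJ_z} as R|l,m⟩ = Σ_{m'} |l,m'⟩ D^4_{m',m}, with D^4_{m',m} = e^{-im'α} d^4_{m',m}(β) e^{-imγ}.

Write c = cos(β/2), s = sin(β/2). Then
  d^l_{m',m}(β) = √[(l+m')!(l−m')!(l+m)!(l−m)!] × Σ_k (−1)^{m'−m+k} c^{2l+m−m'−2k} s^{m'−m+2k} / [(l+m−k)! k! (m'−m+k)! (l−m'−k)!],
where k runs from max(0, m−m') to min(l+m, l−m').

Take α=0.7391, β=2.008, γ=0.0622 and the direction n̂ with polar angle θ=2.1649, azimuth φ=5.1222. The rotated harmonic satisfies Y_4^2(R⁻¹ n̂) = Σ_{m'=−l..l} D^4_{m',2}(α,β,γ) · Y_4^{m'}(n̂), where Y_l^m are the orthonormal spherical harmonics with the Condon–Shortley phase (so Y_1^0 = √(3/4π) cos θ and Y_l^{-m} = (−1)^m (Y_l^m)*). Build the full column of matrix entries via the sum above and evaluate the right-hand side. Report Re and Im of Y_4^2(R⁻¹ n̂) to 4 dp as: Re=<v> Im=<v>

Re=0.1166 Im=0.3134

Need the full column D^4_{m',2} for m'=−4..4 at α=0.7391, β=2.0080, γ=0.0622.
cos(β/2)=0.536932, sin(β/2)=0.843625
d^4_{-4,2}: single k=6 term ⇒ +0.549941;  D = -0.523795+0.167551i
d^4_{-3,2}: k∈[5..6] ⇒ +0.742492 -0.610986 = +0.131506;  D = -0.065583+0.113986i
d^4_{-2,2}: k∈[4..6] ⇒ +0.631491 -1.247148 +0.256565 = -0.359092;  D = -0.077312-0.350671i
d^4_{-1,2}: k∈[3..5] ⇒ +0.378932 -1.403178 +0.692793 = -0.331454;  D = -0.270780-0.191154i
d^4_{0,2}: k∈[2..4] ⇒ +0.161784 -1.065041 +0.985957 = +0.082701;  D = +0.082062-0.010261i
d^4_{1,2}: k∈[1..3] ⇒ +0.046049 -0.568398 +0.935452 = +0.413104;  D = +0.268427-0.314009i
d^4_{2,2}: k∈[0..2] ⇒ +0.006908 -0.204643 +0.631491 = +0.433756;  D = -0.013793-0.433537i
d^4_{3,2}: k∈[0..1] ⇒ -0.040612 +0.300768 = +0.260156;  D = -0.181273-0.186605i
d^4_{4,2}: single k=0 term ⇒ +0.090239;  D = -0.090072-0.005482i
Y_4^{m'}(θ=2.1649,φ=5.1222) and Σ D·Y over m':
  (-0.5238+0.1676i)·(-0.0143-0.2082i)  (-0.0656+0.1140i)·(+0.3757+0.1335i)  (-0.0773-0.3507i)·(-0.1871+0.2004i)  (-0.2708-0.1912i)·(+0.0705+0.1624i)  (+0.0821-0.0103i)·(-0.3135+0.0000i)  (+0.2684-0.3140i)·(-0.0705+0.1624i)  (-0.0138-0.4335i)·(-0.1871-0.2004i)  (-0.1813-0.1866i)·(-0.3757+0.1335i)  (-0.0901-0.0055i)·(-0.0143+0.2082i)
Y_4^2(R⁻¹ n̂) = +0.116632+0.313439i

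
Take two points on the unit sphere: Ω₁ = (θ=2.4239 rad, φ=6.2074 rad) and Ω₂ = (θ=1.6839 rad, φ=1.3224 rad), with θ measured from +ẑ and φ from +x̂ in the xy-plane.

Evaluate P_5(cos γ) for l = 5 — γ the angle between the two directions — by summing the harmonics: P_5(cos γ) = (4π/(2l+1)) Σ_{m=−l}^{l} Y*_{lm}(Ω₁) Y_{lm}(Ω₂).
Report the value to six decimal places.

Expand P_5 via completeness: Σ_{m} conj(Y_{5,m}) at Ω₁ times Y_{5,m} at Ω₂ —
  [-5]  conj(Y_{5,-5})(Ω₁) = (0.053046, -0.021121) ; Y_{5,-5}(Ω₂) = (0.425412, -0.145151) ; Δ = (0.019501, -0.016685)
  [-4]  conj(Y_{5,-4})(Ω₁) = (-0.197393, 0.061741) ; Y_{5,-4}(Ω₂) = (-0.088105, -0.135299) ; Δ = (0.025745, 0.021267)
  [-3]  conj(Y_{5,-3})(Ω₁) = (0.393768, -0.091101) ; Y_{5,-3}(Ω₂) = (0.203739, -0.220819) ; Δ = (0.060109, -0.105512)
  [-2]  conj(Y_{5,-2})(Ω₁) = (-0.383457, 0.058570) ; Y_{5,-2}(Ω₂) = (-0.159668, -0.086563) ; Δ = (0.066296, 0.023842)
  [-1]  conj(Y_{5,-1})(Ω₁) = (-0.038190, 0.002900) ; Y_{5,-1}(Ω₂) = (0.064552, -0.254509) ; Δ = (-0.001727, 0.009907)
  [+0]  conj(Y_{5,0})(Ω₁) = (0.390771, -0.000000) ; Y_{5,0}(Ω₂) = (-0.186356, 0.000000) ; Δ = (-0.072822, 0.000000)
  [+1]  conj(Y_{5,1})(Ω₁) = (0.038190, 0.002900) ; Y_{5,1}(Ω₂) = (-0.064552, -0.254509) ; Δ = (-0.001727, -0.009907)
  [+2]  conj(Y_{5,2})(Ω₁) = (-0.383457, -0.058570) ; Y_{5,2}(Ω₂) = (-0.159668, 0.086563) ; Δ = (0.066296, -0.023842)
  [+3]  conj(Y_{5,3})(Ω₁) = (-0.393768, -0.091101) ; Y_{5,3}(Ω₂) = (-0.203739, -0.220819) ; Δ = (0.060109, 0.105512)
  [+4]  conj(Y_{5,4})(Ω₁) = (-0.197393, -0.061741) ; Y_{5,4}(Ω₂) = (-0.088105, 0.135299) ; Δ = (0.025745, -0.021267)
  [+5]  conj(Y_{5,5})(Ω₁) = (-0.053046, -0.021121) ; Y_{5,5}(Ω₂) = (-0.425412, -0.145151) ; Δ = (0.019501, 0.016685)
Total Σ_m = (0.267024, -0.000000). Multiply by 1.142397: (0.305048, -0.000000). P_5(cos γ) = 0.305048

0.305048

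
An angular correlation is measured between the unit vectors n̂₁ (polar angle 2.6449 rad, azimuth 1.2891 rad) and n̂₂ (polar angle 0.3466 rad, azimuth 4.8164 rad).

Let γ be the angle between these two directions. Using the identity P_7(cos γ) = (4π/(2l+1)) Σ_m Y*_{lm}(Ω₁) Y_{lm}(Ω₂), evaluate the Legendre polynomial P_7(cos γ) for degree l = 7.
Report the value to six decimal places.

-0.447074

Term-by-term m-sum for l=7 (normalisation 4π/15 = 0.837758):
  m=-7: Y*=(-0.002568, 0.001089)  Y=(-0.000174, -0.000195)  product (0.000001, 0.000000)
  m=-6: Y*=(-0.002294, -0.019122)  Y=(-0.002194, 0.001580)  product (0.000035, 0.000038)
  m=-5: Y*=(0.080501, 0.013182)  Y=(0.008661, 0.015124)  product (0.000498, 0.001332)
  m=-4: Y*=(-0.100718, 0.211730)  Y=(0.071460, -0.031574)  product (-0.000512, 0.018310)
  m=-3: Y*=(-0.335061, -0.297272)  Y=(-0.075247, -0.233272)  product (-0.044133, 0.100529)
  m=-2: Y*=(0.406898, -0.257032)  Y=(-0.491715, 0.103789)  product (-0.173401, 0.168618)
  m=-1: Y*=(0.014544, 0.050259)  Y=(0.054147, 0.518714)  product (-0.025282, 0.010266)
  m=+0: Y*=(0.446810, -0.000000)  Y=(-0.107578, 0.000000)  product (-0.048067, 0.000000)
  m=+1: Y*=(-0.014544, 0.050259)  Y=(-0.054147, 0.518714)  product (-0.025282, -0.010266)
  m=+2: Y*=(0.406898, 0.257032)  Y=(-0.491715, -0.103789)  product (-0.173401, -0.168618)
  m=+3: Y*=(0.335061, -0.297272)  Y=(0.075247, -0.233272)  product (-0.044133, -0.100529)
  m=+4: Y*=(-0.100718, -0.211730)  Y=(0.071460, 0.031574)  product (-0.000512, -0.018310)
  m=+5: Y*=(-0.080501, 0.013182)  Y=(-0.008661, 0.015124)  product (0.000498, -0.001332)
  m=+6: Y*=(-0.002294, 0.019122)  Y=(-0.002194, -0.001580)  product (0.000035, -0.000038)
  m=+7: Y*=(0.002568, 0.001089)  Y=(0.000174, -0.000195)  product (0.000001, -0.000000)
Σ over m = (-0.533656, 0.000000); ×(4π/15) → (-0.447074, 0.000000). Real part: -0.447074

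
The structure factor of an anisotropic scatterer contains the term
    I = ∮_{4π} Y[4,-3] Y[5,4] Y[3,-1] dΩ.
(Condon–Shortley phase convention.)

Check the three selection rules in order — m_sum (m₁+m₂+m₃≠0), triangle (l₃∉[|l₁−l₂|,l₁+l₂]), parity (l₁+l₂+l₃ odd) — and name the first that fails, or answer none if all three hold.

none

Σmᵢ = 0  ✓
l₃∈[|l₁−l₂|,l₁+l₂]=[1,9], have l₃=3  ✓
Σlᵢ = 12 ⇒ even  ✓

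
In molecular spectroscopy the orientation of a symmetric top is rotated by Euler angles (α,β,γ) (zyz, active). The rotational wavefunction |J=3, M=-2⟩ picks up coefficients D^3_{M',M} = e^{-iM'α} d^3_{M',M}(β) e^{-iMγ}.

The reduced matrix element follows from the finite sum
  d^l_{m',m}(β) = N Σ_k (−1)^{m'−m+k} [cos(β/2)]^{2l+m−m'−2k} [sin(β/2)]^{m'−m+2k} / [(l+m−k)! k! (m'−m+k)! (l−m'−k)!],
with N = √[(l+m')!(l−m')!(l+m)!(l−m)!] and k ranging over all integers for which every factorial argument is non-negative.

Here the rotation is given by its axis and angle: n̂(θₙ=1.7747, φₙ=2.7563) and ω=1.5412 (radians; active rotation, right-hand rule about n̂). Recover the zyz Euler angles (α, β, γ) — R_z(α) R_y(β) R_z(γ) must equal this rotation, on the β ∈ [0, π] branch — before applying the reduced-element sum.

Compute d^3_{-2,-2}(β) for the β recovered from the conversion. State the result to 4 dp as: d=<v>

Axis–angle → zyz. n̂ = (sinθₙcosφₙ, sinθₙsinφₙ, cosθₙ) = (-0.907491, +0.368044, -0.202494), ω = 1.5412.
R = I cosω + sinω [n̂]ₓ + (1−cosω) n̂n̂ᵀ gives
  R = [+0.828761, -0.121708, +0.546207; -0.526518, +0.161040, +0.834772; -0.189560, -0.979415, +0.069382]
β = atan2(√(R₁₃²+R₂₃²), R₃₃) = 1.501358; α = atan2(R₂₃, R₁₃) mod 2π = 0.991391; γ = atan2(R₃₂, −R₃₁) mod 2π = 4.903569
d^3_{-2,-2}(β=1.5014) via the finite sum:
c=cos(1.501358/2)=0.731226, s=sin(1.501358/2)=0.682136; N=√[1·120·1·120]=120.000000
k: max(0,(-2)−(-2))=0 … min(3+(-2),3−(-2))=1
  k=0: (−1)^0·120.0000/(120)·0.7312^6·0.6821^0 = +0.152865
  k=1: (−1)^1·120.0000/(24)·0.7312^4·0.6821^2 = -0.665147
d^3_{-2,-2}(1.5014) = +0.152865 -0.665147 = -0.512281

d=-0.5123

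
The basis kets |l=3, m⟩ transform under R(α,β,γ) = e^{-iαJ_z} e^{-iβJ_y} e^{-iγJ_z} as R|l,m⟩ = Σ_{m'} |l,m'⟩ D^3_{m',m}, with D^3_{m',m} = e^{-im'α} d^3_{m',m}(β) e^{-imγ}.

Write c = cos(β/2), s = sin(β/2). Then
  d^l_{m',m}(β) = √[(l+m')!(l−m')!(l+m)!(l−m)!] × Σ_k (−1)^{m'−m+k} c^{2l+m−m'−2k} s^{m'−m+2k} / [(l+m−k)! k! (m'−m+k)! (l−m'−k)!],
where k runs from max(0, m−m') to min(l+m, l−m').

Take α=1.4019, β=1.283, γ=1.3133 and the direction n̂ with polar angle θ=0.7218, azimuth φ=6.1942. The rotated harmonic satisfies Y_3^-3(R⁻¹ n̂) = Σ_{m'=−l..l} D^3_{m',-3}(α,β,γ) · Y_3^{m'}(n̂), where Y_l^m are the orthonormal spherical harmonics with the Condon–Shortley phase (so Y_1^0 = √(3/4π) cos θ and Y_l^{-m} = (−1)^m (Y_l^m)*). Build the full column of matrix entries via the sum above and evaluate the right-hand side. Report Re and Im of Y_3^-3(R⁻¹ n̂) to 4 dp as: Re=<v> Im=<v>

Need the full column D^3_{m',-3} for m'=−3..3 at α=1.4019, β=1.2830, γ=1.3133.
cos(β/2)=0.801199, sin(β/2)=0.598398
d^3_{-3,-3}: single k=0 term ⇒ +0.264510;  D = -0.076047+0.253343i
d^3_{-2,-3}: single k=0 term ⇒ -0.483914;  D = -0.433501-0.215056i
d^3_{-1,-3}: single k=0 term ⇒ +0.571462;  D = +0.336402-0.461955i
d^3_{0,-3}: single k=0 term ⇒ -0.492841;  D = +0.343963+0.352961i
d^3_{1,-3}: single k=0 term ⇒ +0.318777;  D = -0.262450+0.180939i
d^3_{2,-3}: single k=0 term ⇒ -0.150580;  D = -0.063414-0.136575i
d^3_{3,-3}: single k=0 term ⇒ +0.045914;  D = +0.044301-0.012061i
Y_3^{m'}(θ=0.7218,φ=6.1942) and Σ D·Y over m':
  (-0.0760+0.2533i)·(+0.1161+0.0317i)  (-0.4335-0.2151i)·(+0.3296+0.0593i)  (+0.3364-0.4620i)·(+0.3865+0.0345i)  (+0.3440+0.3530i)·(-0.0512+0.0000i)  (-0.2624+0.1809i)·(-0.3865+0.0345i)  (-0.0634-0.1366i)·(+0.3296-0.0593i)  (+0.0443-0.0121i)·(-0.1161+0.0317i)
Y_3^-3(R⁻¹ n̂) = +0.042753-0.372044i

Re=0.0428 Im=-0.3720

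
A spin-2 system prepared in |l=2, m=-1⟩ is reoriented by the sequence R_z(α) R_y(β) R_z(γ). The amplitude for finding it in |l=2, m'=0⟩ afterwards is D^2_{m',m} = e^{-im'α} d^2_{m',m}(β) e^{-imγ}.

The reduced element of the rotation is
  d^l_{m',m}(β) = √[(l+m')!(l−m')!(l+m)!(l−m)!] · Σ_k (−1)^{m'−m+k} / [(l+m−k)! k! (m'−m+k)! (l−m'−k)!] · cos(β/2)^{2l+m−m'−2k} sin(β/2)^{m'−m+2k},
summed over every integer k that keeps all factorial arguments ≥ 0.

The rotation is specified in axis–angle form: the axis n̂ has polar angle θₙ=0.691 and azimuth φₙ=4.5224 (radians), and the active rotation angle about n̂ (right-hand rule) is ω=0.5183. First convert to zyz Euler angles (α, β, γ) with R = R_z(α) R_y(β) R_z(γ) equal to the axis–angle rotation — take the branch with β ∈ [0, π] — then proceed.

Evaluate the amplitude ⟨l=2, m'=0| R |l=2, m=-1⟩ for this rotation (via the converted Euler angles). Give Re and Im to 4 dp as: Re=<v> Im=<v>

Re=0.3453 Im=0.1426

Axis–angle → zyz. n̂ = (sinθₙcosφₙ, sinθₙsinφₙ, cosθₙ) = (-0.120354, -0.625841, +0.770609), ω = 0.5183.
R = I cosω + sinω [n̂]ₓ + (1−cosω) n̂n̂ᵀ gives
  R = [+0.870565, -0.371870, -0.322225; +0.391656, +0.920104, -0.003717; +0.297863, -0.122965, +0.946656]
β = atan2(√(R₁₃²+R₂₃²), R₃₃) = 0.328102; α = atan2(R₂₃, R₁₃) mod 2π = 3.153128; γ = atan2(R₃₂, −R₃₁) mod 2π = 3.533106
D^2_{0,-1}(3.1531,0.3281,3.5331) = e^{-i·0·3.1531}·d^2_{0,-1}(0.3281)·e^{-i·-1·3.5331}. Compute d first:
With c≡cos(β/2)=0.986574 and s≡sin(β/2)=0.163316, N=[2·2·1·6]^{1/2}=4.898979
k∈{0,1} keeps every argument non-negative
  k=0: (−1)^1·4.8990/(2)·0.9866^3·0.1633^1 = -0.384143
  k=1: (−1)^2·4.8990/(2)·0.9866^1·0.1633^3 = +0.010527
d^2_{0,-1}(0.3281) = -0.384143 +0.010527 = -0.373616
Phases: e^{-i·(0)·3.1531}=+1.000000+0.000000i, e^{-i·(-1)·3.5331}=-0.924333-0.381588i ⇒ D=+0.345346+0.142567i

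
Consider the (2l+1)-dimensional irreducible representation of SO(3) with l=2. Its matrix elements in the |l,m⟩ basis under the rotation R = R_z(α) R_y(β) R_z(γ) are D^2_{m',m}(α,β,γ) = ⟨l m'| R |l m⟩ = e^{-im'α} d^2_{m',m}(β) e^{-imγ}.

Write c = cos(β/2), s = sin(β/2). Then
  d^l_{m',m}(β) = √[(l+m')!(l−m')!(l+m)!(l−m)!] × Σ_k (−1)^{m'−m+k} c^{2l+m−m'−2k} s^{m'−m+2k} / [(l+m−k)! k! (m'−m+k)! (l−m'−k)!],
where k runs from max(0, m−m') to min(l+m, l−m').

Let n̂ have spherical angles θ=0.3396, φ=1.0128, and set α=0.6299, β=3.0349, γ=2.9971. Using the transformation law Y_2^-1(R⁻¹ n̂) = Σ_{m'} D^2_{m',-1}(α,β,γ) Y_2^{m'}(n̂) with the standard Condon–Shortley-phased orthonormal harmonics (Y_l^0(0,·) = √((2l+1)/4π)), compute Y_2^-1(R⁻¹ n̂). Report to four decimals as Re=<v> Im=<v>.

Re=-0.2944 Im=-0.0450

Need the full column D^2_{m',-1} for m'=−2..2 at α=0.6299, β=3.0349, γ=2.9971.
cos(β/2)=0.053321, sin(β/2)=0.998577
d^2_{-2,-1}: single k=1 term ⇒ +0.000303;  D = -0.000133-0.000272i
d^2_{-1,-1}: k∈[0..1] ⇒ +0.000008 -0.008505 = -0.008497;  D = +0.007516+0.003964i
d^2_{0,-1}: k∈[0..1] ⇒ -0.000371 +0.130053 = +0.129682;  D = -0.128330+0.018673i
d^2_{1,-1}: k∈[0..1] ⇒ +0.008505 -0.994322 = -0.985817;  D = +0.704707-0.689364i
d^2_{2,-1}: single k=0 term ⇒ -0.106188;  D = +0.017599-0.104719i
Y_2^{m'}(θ=0.3396,φ=1.0128) and Σ D·Y over m':
  (-0.0001-0.0003i)·(-0.0188-0.0385i)  (+0.0075+0.0040i)·(+0.1285-0.2058i)  (-0.1283+0.0187i)·(+0.5258+0.0000i)  (+0.7047-0.6894i)·(-0.1285-0.2058i)  (+0.0176-0.1047i)·(-0.0188+0.0385i)
Y_2^-1(R⁻¹ n̂) = -0.294440-0.045049i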